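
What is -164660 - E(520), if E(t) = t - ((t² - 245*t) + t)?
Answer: -21660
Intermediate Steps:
E(t) = -t² + 245*t (E(t) = t - (t² - 244*t) = t + (-t² + 244*t) = -t² + 245*t)
-164660 - E(520) = -164660 - 520*(245 - 1*520) = -164660 - 520*(245 - 520) = -164660 - 520*(-275) = -164660 - 1*(-143000) = -164660 + 143000 = -21660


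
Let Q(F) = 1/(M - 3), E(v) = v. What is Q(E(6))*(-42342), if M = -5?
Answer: 21171/4 ≈ 5292.8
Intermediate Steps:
Q(F) = -1/8 (Q(F) = 1/(-5 - 3) = 1/(-8) = -1/8)
Q(E(6))*(-42342) = -1/8*(-42342) = 21171/4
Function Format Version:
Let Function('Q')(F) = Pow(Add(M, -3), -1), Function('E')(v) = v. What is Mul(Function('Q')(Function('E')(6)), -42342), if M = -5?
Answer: Rational(21171, 4) ≈ 5292.8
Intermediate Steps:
Function('Q')(F) = Rational(-1, 8) (Function('Q')(F) = Pow(Add(-5, -3), -1) = Pow(-8, -1) = Rational(-1, 8))
Mul(Function('Q')(Function('E')(6)), -42342) = Mul(Rational(-1, 8), -42342) = Rational(21171, 4)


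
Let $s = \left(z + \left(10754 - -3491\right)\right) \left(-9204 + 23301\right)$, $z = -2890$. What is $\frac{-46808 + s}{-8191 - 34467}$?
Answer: $- \frac{22860661}{6094} \approx -3751.3$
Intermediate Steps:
$s = 160071435$ ($s = \left(-2890 + \left(10754 - -3491\right)\right) \left(-9204 + 23301\right) = \left(-2890 + \left(10754 + 3491\right)\right) 14097 = \left(-2890 + 14245\right) 14097 = 11355 \cdot 14097 = 160071435$)
$\frac{-46808 + s}{-8191 - 34467} = \frac{-46808 + 160071435}{-8191 - 34467} = \frac{160024627}{-42658} = 160024627 \left(- \frac{1}{42658}\right) = - \frac{22860661}{6094}$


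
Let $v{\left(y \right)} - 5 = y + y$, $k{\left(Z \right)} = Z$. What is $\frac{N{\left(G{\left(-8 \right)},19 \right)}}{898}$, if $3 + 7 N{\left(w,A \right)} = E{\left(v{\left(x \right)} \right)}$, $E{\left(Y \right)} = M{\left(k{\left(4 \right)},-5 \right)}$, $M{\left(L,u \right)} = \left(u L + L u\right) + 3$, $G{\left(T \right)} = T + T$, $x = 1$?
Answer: $- \frac{20}{3143} \approx -0.0063633$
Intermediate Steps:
$v{\left(y \right)} = 5 + 2 y$ ($v{\left(y \right)} = 5 + \left(y + y\right) = 5 + 2 y$)
$G{\left(T \right)} = 2 T$
$M{\left(L,u \right)} = 3 + 2 L u$ ($M{\left(L,u \right)} = \left(L u + L u\right) + 3 = 2 L u + 3 = 3 + 2 L u$)
$E{\left(Y \right)} = -37$ ($E{\left(Y \right)} = 3 + 2 \cdot 4 \left(-5\right) = 3 - 40 = -37$)
$N{\left(w,A \right)} = - \frac{40}{7}$ ($N{\left(w,A \right)} = - \frac{3}{7} + \frac{1}{7} \left(-37\right) = - \frac{3}{7} - \frac{37}{7} = - \frac{40}{7}$)
$\frac{N{\left(G{\left(-8 \right)},19 \right)}}{898} = - \frac{40}{7 \cdot 898} = \left(- \frac{40}{7}\right) \frac{1}{898} = - \frac{20}{3143}$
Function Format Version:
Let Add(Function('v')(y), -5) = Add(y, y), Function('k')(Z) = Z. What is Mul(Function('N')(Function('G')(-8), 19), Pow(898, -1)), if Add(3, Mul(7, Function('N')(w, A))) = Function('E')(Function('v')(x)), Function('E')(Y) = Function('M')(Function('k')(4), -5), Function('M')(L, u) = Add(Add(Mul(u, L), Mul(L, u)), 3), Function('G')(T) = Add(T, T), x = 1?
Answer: Rational(-20, 3143) ≈ -0.0063633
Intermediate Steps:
Function('v')(y) = Add(5, Mul(2, y)) (Function('v')(y) = Add(5, Add(y, y)) = Add(5, Mul(2, y)))
Function('G')(T) = Mul(2, T)
Function('M')(L, u) = Add(3, Mul(2, L, u)) (Function('M')(L, u) = Add(Add(Mul(L, u), Mul(L, u)), 3) = Add(Mul(2, L, u), 3) = Add(3, Mul(2, L, u)))
Function('E')(Y) = -37 (Function('E')(Y) = Add(3, Mul(2, 4, -5)) = Add(3, -40) = -37)
Function('N')(w, A) = Rational(-40, 7) (Function('N')(w, A) = Add(Rational(-3, 7), Mul(Rational(1, 7), -37)) = Add(Rational(-3, 7), Rational(-37, 7)) = Rational(-40, 7))
Mul(Function('N')(Function('G')(-8), 19), Pow(898, -1)) = Mul(Rational(-40, 7), Pow(898, -1)) = Mul(Rational(-40, 7), Rational(1, 898)) = Rational(-20, 3143)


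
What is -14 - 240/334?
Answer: -2458/167 ≈ -14.719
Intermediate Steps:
-14 - 240/334 = -14 + (1/334)*(-240) = -14 - 120/167 = -2458/167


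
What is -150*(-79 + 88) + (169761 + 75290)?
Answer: 243701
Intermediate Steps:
-150*(-79 + 88) + (169761 + 75290) = -150*9 + 245051 = -1350 + 245051 = 243701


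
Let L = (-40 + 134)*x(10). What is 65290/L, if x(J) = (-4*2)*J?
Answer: -6529/752 ≈ -8.6822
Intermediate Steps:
x(J) = -8*J
L = -7520 (L = (-40 + 134)*(-8*10) = 94*(-80) = -7520)
65290/L = 65290/(-7520) = 65290*(-1/7520) = -6529/752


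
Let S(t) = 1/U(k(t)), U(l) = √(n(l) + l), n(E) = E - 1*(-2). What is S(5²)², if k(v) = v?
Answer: 1/52 ≈ 0.019231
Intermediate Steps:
n(E) = 2 + E (n(E) = E + 2 = 2 + E)
U(l) = √(2 + 2*l) (U(l) = √((2 + l) + l) = √(2 + 2*l))
S(t) = (2 + 2*t)^(-½) (S(t) = 1/(√(2 + 2*t)) = (2 + 2*t)^(-½))
S(5²)² = (√2/(2*√(1 + 5²)))² = (√2/(2*√(1 + 25)))² = (√2/(2*√26))² = (√2*(√26/26)/2)² = (√13/26)² = 1/52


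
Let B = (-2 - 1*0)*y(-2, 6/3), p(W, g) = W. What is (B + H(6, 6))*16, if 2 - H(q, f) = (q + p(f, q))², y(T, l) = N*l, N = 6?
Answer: -2656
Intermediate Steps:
y(T, l) = 6*l
B = -24 (B = (-2 - 1*0)*(6*(6/3)) = (-2 + 0)*(6*(6*(⅓))) = -12*2 = -2*12 = -24)
H(q, f) = 2 - (f + q)² (H(q, f) = 2 - (q + f)² = 2 - (f + q)²)
(B + H(6, 6))*16 = (-24 + (2 - (6 + 6)²))*16 = (-24 + (2 - 1*12²))*16 = (-24 + (2 - 1*144))*16 = (-24 + (2 - 144))*16 = (-24 - 142)*16 = -166*16 = -2656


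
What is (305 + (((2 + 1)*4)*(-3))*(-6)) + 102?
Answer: 623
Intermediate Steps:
(305 + (((2 + 1)*4)*(-3))*(-6)) + 102 = (305 + ((3*4)*(-3))*(-6)) + 102 = (305 + (12*(-3))*(-6)) + 102 = (305 - 36*(-6)) + 102 = (305 + 216) + 102 = 521 + 102 = 623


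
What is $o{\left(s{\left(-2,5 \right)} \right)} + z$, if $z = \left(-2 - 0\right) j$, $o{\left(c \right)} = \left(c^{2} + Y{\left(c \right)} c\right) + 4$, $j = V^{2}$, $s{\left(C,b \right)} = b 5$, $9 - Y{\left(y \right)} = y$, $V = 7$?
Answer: $131$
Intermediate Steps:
$Y{\left(y \right)} = 9 - y$
$s{\left(C,b \right)} = 5 b$
$j = 49$ ($j = 7^{2} = 49$)
$o{\left(c \right)} = 4 + c^{2} + c \left(9 - c\right)$ ($o{\left(c \right)} = \left(c^{2} + \left(9 - c\right) c\right) + 4 = \left(c^{2} + c \left(9 - c\right)\right) + 4 = 4 + c^{2} + c \left(9 - c\right)$)
$z = -98$ ($z = \left(-2 - 0\right) 49 = \left(-2 + 0\right) 49 = \left(-2\right) 49 = -98$)
$o{\left(s{\left(-2,5 \right)} \right)} + z = \left(4 + 9 \cdot 5 \cdot 5\right) - 98 = \left(4 + 9 \cdot 25\right) - 98 = \left(4 + 225\right) - 98 = 229 - 98 = 131$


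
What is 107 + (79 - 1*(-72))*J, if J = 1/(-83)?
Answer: 8730/83 ≈ 105.18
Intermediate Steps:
J = -1/83 ≈ -0.012048
107 + (79 - 1*(-72))*J = 107 + (79 - 1*(-72))*(-1/83) = 107 + (79 + 72)*(-1/83) = 107 + 151*(-1/83) = 107 - 151/83 = 8730/83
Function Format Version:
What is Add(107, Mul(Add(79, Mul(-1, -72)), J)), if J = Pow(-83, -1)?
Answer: Rational(8730, 83) ≈ 105.18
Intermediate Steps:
J = Rational(-1, 83) ≈ -0.012048
Add(107, Mul(Add(79, Mul(-1, -72)), J)) = Add(107, Mul(Add(79, Mul(-1, -72)), Rational(-1, 83))) = Add(107, Mul(Add(79, 72), Rational(-1, 83))) = Add(107, Mul(151, Rational(-1, 83))) = Add(107, Rational(-151, 83)) = Rational(8730, 83)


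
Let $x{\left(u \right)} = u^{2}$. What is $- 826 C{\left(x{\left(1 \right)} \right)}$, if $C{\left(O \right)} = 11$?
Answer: $-9086$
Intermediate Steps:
$- 826 C{\left(x{\left(1 \right)} \right)} = \left(-826\right) 11 = -9086$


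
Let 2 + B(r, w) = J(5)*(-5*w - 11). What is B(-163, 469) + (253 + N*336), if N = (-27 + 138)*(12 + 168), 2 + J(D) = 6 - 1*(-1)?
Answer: 6701751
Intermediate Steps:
J(D) = 5 (J(D) = -2 + (6 - 1*(-1)) = -2 + (6 + 1) = -2 + 7 = 5)
N = 19980 (N = 111*180 = 19980)
B(r, w) = -57 - 25*w (B(r, w) = -2 + 5*(-5*w - 11) = -2 + 5*(-11 - 5*w) = -2 + (-55 - 25*w) = -57 - 25*w)
B(-163, 469) + (253 + N*336) = (-57 - 25*469) + (253 + 19980*336) = (-57 - 11725) + (253 + 6713280) = -11782 + 6713533 = 6701751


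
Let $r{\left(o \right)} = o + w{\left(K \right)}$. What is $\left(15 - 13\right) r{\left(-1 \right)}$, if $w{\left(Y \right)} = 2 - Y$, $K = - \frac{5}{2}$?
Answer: $7$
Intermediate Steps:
$K = - \frac{5}{2}$ ($K = \left(-5\right) \frac{1}{2} = - \frac{5}{2} \approx -2.5$)
$r{\left(o \right)} = \frac{9}{2} + o$ ($r{\left(o \right)} = o + \left(2 - - \frac{5}{2}\right) = o + \left(2 + \frac{5}{2}\right) = o + \frac{9}{2} = \frac{9}{2} + o$)
$\left(15 - 13\right) r{\left(-1 \right)} = \left(15 - 13\right) \left(\frac{9}{2} - 1\right) = 2 \cdot \frac{7}{2} = 7$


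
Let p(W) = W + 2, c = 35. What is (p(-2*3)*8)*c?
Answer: -1120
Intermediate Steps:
p(W) = 2 + W
(p(-2*3)*8)*c = ((2 - 2*3)*8)*35 = ((2 - 6)*8)*35 = -4*8*35 = -32*35 = -1120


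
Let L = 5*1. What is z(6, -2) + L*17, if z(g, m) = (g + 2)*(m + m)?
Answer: 53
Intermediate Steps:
z(g, m) = 2*m*(2 + g) (z(g, m) = (2 + g)*(2*m) = 2*m*(2 + g))
L = 5
z(6, -2) + L*17 = 2*(-2)*(2 + 6) + 5*17 = 2*(-2)*8 + 85 = -32 + 85 = 53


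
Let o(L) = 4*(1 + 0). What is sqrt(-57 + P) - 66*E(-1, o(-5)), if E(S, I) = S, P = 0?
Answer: 66 + I*sqrt(57) ≈ 66.0 + 7.5498*I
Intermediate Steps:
o(L) = 4 (o(L) = 4*1 = 4)
sqrt(-57 + P) - 66*E(-1, o(-5)) = sqrt(-57 + 0) - 66*(-1) = sqrt(-57) + 66 = I*sqrt(57) + 66 = 66 + I*sqrt(57)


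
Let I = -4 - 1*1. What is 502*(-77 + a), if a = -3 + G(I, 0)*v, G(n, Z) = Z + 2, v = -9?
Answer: -49196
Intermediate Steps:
I = -5 (I = -4 - 1 = -5)
G(n, Z) = 2 + Z
a = -21 (a = -3 + (2 + 0)*(-9) = -3 + 2*(-9) = -3 - 18 = -21)
502*(-77 + a) = 502*(-77 - 21) = 502*(-98) = -49196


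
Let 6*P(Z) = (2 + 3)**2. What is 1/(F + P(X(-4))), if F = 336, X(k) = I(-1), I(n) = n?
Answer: 6/2041 ≈ 0.0029397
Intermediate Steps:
X(k) = -1
P(Z) = 25/6 (P(Z) = (2 + 3)**2/6 = (1/6)*5**2 = (1/6)*25 = 25/6)
1/(F + P(X(-4))) = 1/(336 + 25/6) = 1/(2041/6) = 6/2041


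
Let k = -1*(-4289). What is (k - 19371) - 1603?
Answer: -16685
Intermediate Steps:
k = 4289
(k - 19371) - 1603 = (4289 - 19371) - 1603 = -15082 - 1603 = -16685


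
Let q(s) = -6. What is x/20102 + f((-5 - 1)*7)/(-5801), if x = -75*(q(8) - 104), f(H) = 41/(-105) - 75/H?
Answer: 5022171307/12244228710 ≈ 0.41017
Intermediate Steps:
f(H) = -41/105 - 75/H (f(H) = 41*(-1/105) - 75/H = -41/105 - 75/H)
x = 8250 (x = -75*(-6 - 104) = -75*(-110) = 8250)
x/20102 + f((-5 - 1)*7)/(-5801) = 8250/20102 + (-41/105 - 75*1/(7*(-5 - 1)))/(-5801) = 8250*(1/20102) + (-41/105 - 75/((-6*7)))*(-1/5801) = 4125/10051 + (-41/105 - 75/(-42))*(-1/5801) = 4125/10051 + (-41/105 - 75*(-1/42))*(-1/5801) = 4125/10051 + (-41/105 + 25/14)*(-1/5801) = 4125/10051 + (293/210)*(-1/5801) = 4125/10051 - 293/1218210 = 5022171307/12244228710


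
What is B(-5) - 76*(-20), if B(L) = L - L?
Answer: 1520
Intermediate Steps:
B(L) = 0
B(-5) - 76*(-20) = 0 - 76*(-20) = 0 + 1520 = 1520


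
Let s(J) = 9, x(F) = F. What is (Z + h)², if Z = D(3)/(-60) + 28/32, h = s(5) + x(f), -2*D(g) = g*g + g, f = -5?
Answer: 39601/1600 ≈ 24.751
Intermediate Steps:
D(g) = -g/2 - g²/2 (D(g) = -(g*g + g)/2 = -(g² + g)/2 = -(g + g²)/2 = -g/2 - g²/2)
h = 4 (h = 9 - 5 = 4)
Z = 39/40 (Z = -½*3*(1 + 3)/(-60) + 28/32 = -½*3*4*(-1/60) + 28*(1/32) = -6*(-1/60) + 7/8 = ⅒ + 7/8 = 39/40 ≈ 0.97500)
(Z + h)² = (39/40 + 4)² = (199/40)² = 39601/1600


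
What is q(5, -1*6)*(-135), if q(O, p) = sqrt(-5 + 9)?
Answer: -270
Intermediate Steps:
q(O, p) = 2 (q(O, p) = sqrt(4) = 2)
q(5, -1*6)*(-135) = 2*(-135) = -270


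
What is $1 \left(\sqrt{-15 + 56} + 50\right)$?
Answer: $50 + \sqrt{41} \approx 56.403$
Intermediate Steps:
$1 \left(\sqrt{-15 + 56} + 50\right) = 1 \left(\sqrt{41} + 50\right) = 1 \left(50 + \sqrt{41}\right) = 50 + \sqrt{41}$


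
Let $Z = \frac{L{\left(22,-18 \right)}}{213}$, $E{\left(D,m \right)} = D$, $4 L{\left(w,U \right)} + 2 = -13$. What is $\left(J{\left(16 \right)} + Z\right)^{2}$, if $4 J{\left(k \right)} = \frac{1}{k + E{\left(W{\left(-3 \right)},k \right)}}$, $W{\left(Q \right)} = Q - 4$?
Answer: $\frac{169}{1633284} \approx 0.00010347$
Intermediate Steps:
$L{\left(w,U \right)} = - \frac{15}{4}$ ($L{\left(w,U \right)} = - \frac{1}{2} + \frac{1}{4} \left(-13\right) = - \frac{1}{2} - \frac{13}{4} = - \frac{15}{4}$)
$W{\left(Q \right)} = -4 + Q$
$J{\left(k \right)} = \frac{1}{4 \left(-7 + k\right)}$ ($J{\left(k \right)} = \frac{1}{4 \left(k - 7\right)} = \frac{1}{4 \left(-7 + k\right)}$)
$Z = - \frac{5}{284}$ ($Z = - \frac{15}{4 \cdot 213} = \left(- \frac{15}{4}\right) \frac{1}{213} = - \frac{5}{284} \approx -0.017606$)
$\left(J{\left(16 \right)} + Z\right)^{2} = \left(\frac{1}{4 \left(-7 + 16\right)} - \frac{5}{284}\right)^{2} = \left(\frac{1}{4 \cdot 9} - \frac{5}{284}\right)^{2} = \left(\frac{1}{4} \cdot \frac{1}{9} - \frac{5}{284}\right)^{2} = \left(\frac{1}{36} - \frac{5}{284}\right)^{2} = \left(\frac{13}{1278}\right)^{2} = \frac{169}{1633284}$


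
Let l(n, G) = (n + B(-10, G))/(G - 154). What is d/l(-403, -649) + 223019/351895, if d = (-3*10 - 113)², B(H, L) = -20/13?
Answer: 75119181882266/1850615805 ≈ 40591.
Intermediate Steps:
B(H, L) = -20/13 (B(H, L) = -20*1/13 = -20/13)
d = 20449 (d = (-30 - 113)² = (-143)² = 20449)
l(n, G) = (-20/13 + n)/(-154 + G) (l(n, G) = (n - 20/13)/(G - 154) = (-20/13 + n)/(-154 + G))
d/l(-403, -649) + 223019/351895 = 20449/(((-20/13 - 403)/(-154 - 649))) + 223019/351895 = 20449/((-5259/13/(-803))) + 223019*(1/351895) = 20449/((-1/803*(-5259/13))) + 223019/351895 = 20449/(5259/10439) + 223019/351895 = 20449*(10439/5259) + 223019/351895 = 213467111/5259 + 223019/351895 = 75119181882266/1850615805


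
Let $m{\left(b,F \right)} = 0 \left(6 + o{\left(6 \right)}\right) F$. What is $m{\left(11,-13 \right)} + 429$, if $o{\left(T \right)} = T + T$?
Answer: $429$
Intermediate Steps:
$o{\left(T \right)} = 2 T$
$m{\left(b,F \right)} = 0$ ($m{\left(b,F \right)} = 0 \left(6 + 2 \cdot 6\right) F = 0 \left(6 + 12\right) F = 0 \cdot 18 F = 0 F = 0$)
$m{\left(11,-13 \right)} + 429 = 0 + 429 = 429$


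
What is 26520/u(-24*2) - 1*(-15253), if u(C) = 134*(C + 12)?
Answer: 3064748/201 ≈ 15248.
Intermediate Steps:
u(C) = 1608 + 134*C (u(C) = 134*(12 + C) = 1608 + 134*C)
26520/u(-24*2) - 1*(-15253) = 26520/(1608 + 134*(-24*2)) - 1*(-15253) = 26520/(1608 + 134*(-48)) + 15253 = 26520/(1608 - 6432) + 15253 = 26520/(-4824) + 15253 = 26520*(-1/4824) + 15253 = -1105/201 + 15253 = 3064748/201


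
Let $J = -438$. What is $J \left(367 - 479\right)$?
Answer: $49056$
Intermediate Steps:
$J \left(367 - 479\right) = - 438 \left(367 - 479\right) = \left(-438\right) \left(-112\right) = 49056$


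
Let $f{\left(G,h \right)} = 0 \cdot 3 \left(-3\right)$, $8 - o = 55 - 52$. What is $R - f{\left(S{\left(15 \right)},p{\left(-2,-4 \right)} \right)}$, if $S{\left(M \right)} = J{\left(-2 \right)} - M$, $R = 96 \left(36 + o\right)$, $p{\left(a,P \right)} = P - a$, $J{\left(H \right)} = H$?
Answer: $3936$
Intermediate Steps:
$o = 5$ ($o = 8 - \left(55 - 52\right) = 8 - 3 = 5$)
$R = 3936$ ($R = 96 \left(36 + 5\right) = 96 \cdot 41 = 3936$)
$S{\left(M \right)} = -2 - M$
$f{\left(G,h \right)} = 0$ ($f{\left(G,h \right)} = 0 \left(-3\right) = 0$)
$R - f{\left(S{\left(15 \right)},p{\left(-2,-4 \right)} \right)} = 3936 - 0 = 3936 + 0 = 3936$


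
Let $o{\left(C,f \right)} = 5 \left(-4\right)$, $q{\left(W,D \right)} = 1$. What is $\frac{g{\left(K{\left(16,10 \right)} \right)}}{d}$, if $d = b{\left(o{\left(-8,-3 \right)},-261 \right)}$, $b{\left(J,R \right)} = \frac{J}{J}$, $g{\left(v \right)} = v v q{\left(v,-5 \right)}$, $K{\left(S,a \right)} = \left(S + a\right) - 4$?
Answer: $484$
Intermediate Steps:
$K{\left(S,a \right)} = -4 + S + a$
$o{\left(C,f \right)} = -20$
$g{\left(v \right)} = v^{2}$ ($g{\left(v \right)} = v v 1 = v^{2} \cdot 1 = v^{2}$)
$b{\left(J,R \right)} = 1$
$d = 1$
$\frac{g{\left(K{\left(16,10 \right)} \right)}}{d} = \frac{\left(-4 + 16 + 10\right)^{2}}{1} = 22^{2} \cdot 1 = 484 \cdot 1 = 484$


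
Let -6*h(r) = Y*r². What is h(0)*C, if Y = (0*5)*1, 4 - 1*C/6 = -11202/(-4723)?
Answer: 0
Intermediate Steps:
C = 46140/4723 (C = 24 - (-67212)/(-4723) = 24 - (-67212)*(-1)/4723 = 24 - 6*11202/4723 = 24 - 67212/4723 = 46140/4723 ≈ 9.7692)
Y = 0 (Y = 0*1 = 0)
h(r) = 0 (h(r) = -0*r² = -⅙*0 = 0)
h(0)*C = 0*(46140/4723) = 0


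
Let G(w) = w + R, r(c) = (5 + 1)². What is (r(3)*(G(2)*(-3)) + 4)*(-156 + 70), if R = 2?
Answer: 36808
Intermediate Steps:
r(c) = 36 (r(c) = 6² = 36)
G(w) = 2 + w (G(w) = w + 2 = 2 + w)
(r(3)*(G(2)*(-3)) + 4)*(-156 + 70) = (36*((2 + 2)*(-3)) + 4)*(-156 + 70) = (36*(4*(-3)) + 4)*(-86) = (36*(-12) + 4)*(-86) = (-432 + 4)*(-86) = -428*(-86) = 36808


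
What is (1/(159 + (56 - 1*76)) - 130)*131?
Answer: -2367039/139 ≈ -17029.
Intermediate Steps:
(1/(159 + (56 - 1*76)) - 130)*131 = (1/(159 + (56 - 76)) - 130)*131 = (1/(159 - 20) - 130)*131 = (1/139 - 130)*131 = -18069/139*131 = -2367039/139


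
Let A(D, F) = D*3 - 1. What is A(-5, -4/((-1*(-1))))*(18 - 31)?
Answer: 208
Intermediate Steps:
A(D, F) = -1 + 3*D (A(D, F) = 3*D - 1 = -1 + 3*D)
A(-5, -4/((-1*(-1))))*(18 - 31) = (-1 + 3*(-5))*(18 - 31) = (-1 - 15)*(-13) = -16*(-13) = 208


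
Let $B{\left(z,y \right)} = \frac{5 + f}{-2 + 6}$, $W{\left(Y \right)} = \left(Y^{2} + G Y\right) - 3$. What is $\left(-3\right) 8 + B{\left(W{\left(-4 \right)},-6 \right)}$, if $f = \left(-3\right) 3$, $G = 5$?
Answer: $-25$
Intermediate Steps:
$f = -9$
$W{\left(Y \right)} = -3 + Y^{2} + 5 Y$ ($W{\left(Y \right)} = \left(Y^{2} + 5 Y\right) - 3 = -3 + Y^{2} + 5 Y$)
$B{\left(z,y \right)} = -1$ ($B{\left(z,y \right)} = \frac{5 - 9}{-2 + 6} = - \frac{4}{4} = \left(-4\right) \frac{1}{4} = -1$)
$\left(-3\right) 8 + B{\left(W{\left(-4 \right)},-6 \right)} = \left(-3\right) 8 - 1 = -24 - 1 = -25$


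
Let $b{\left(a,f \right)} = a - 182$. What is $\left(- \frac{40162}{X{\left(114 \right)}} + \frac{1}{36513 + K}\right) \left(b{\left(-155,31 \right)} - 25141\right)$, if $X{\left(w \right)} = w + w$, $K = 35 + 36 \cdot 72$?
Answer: $\frac{263486176553}{58710} \approx 4.4879 \cdot 10^{6}$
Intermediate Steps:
$b{\left(a,f \right)} = -182 + a$
$K = 2627$ ($K = 35 + 2592 = 2627$)
$X{\left(w \right)} = 2 w$
$\left(- \frac{40162}{X{\left(114 \right)}} + \frac{1}{36513 + K}\right) \left(b{\left(-155,31 \right)} - 25141\right) = \left(- \frac{40162}{2 \cdot 114} + \frac{1}{36513 + 2627}\right) \left(\left(-182 - 155\right) - 25141\right) = \left(- \frac{40162}{228} + \frac{1}{39140}\right) \left(-337 - 25141\right) = \left(\left(-40162\right) \frac{1}{228} + \frac{1}{39140}\right) \left(-25478\right) = \left(- \frac{20081}{114} + \frac{1}{39140}\right) \left(-25478\right) = \left(- \frac{20683427}{117420}\right) \left(-25478\right) = \frac{263486176553}{58710}$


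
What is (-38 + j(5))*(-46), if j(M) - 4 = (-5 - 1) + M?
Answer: 1610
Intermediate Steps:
j(M) = -2 + M (j(M) = 4 + ((-5 - 1) + M) = 4 + (-6 + M) = -2 + M)
(-38 + j(5))*(-46) = (-38 + (-2 + 5))*(-46) = (-38 + 3)*(-46) = -35*(-46) = 1610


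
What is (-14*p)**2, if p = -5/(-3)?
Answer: 4900/9 ≈ 544.44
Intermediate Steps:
p = 5/3 (p = -5*(-1/3) = 5/3 ≈ 1.6667)
(-14*p)**2 = (-14*5/3)**2 = (-70/3)**2 = 4900/9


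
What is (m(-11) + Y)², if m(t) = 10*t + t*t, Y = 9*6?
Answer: 4225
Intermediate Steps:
Y = 54
m(t) = t² + 10*t (m(t) = 10*t + t² = t² + 10*t)
(m(-11) + Y)² = (-11*(10 - 11) + 54)² = (-11*(-1) + 54)² = (11 + 54)² = 65² = 4225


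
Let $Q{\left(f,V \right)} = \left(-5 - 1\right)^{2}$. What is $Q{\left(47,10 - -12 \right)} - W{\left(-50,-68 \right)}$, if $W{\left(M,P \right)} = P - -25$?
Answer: $79$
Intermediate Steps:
$W{\left(M,P \right)} = 25 + P$ ($W{\left(M,P \right)} = P + 25 = 25 + P$)
$Q{\left(f,V \right)} = 36$ ($Q{\left(f,V \right)} = \left(-6\right)^{2} = 36$)
$Q{\left(47,10 - -12 \right)} - W{\left(-50,-68 \right)} = 36 - \left(25 - 68\right) = 36 - -43 = 36 + 43 = 79$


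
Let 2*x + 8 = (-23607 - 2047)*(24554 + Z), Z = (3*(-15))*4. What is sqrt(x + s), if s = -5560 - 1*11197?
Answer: I*sqrt(312662059) ≈ 17682.0*I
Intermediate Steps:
s = -16757 (s = -5560 - 11197 = -16757)
Z = -180 (Z = -45*4 = -180)
x = -312645302 (x = -4 + ((-23607 - 2047)*(24554 - 180))/2 = -4 + (-25654*24374)/2 = -4 + (1/2)*(-625290596) = -4 - 312645298 = -312645302)
sqrt(x + s) = sqrt(-312645302 - 16757) = sqrt(-312662059) = I*sqrt(312662059)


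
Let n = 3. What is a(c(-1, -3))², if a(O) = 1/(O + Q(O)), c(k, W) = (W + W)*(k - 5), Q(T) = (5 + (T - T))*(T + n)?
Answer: 1/53361 ≈ 1.8740e-5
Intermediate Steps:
Q(T) = 15 + 5*T (Q(T) = (5 + (T - T))*(T + 3) = (5 + 0)*(3 + T) = 5*(3 + T) = 15 + 5*T)
c(k, W) = 2*W*(-5 + k) (c(k, W) = (2*W)*(-5 + k) = 2*W*(-5 + k))
a(O) = 1/(15 + 6*O) (a(O) = 1/(O + (15 + 5*O)) = 1/(15 + 6*O))
a(c(-1, -3))² = (1/(3*(5 + 2*(2*(-3)*(-5 - 1)))))² = (1/(3*(5 + 2*(2*(-3)*(-6)))))² = (1/(3*(5 + 2*36)))² = (1/(3*(5 + 72)))² = ((⅓)/77)² = ((⅓)*(1/77))² = (1/231)² = 1/53361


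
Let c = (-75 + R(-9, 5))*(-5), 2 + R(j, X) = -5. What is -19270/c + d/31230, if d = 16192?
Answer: -725809/15615 ≈ -46.482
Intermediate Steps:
R(j, X) = -7 (R(j, X) = -2 - 5 = -7)
c = 410 (c = (-75 - 7)*(-5) = -82*(-5) = 410)
-19270/c + d/31230 = -19270/410 + 16192/31230 = -19270*1/410 + 16192*(1/31230) = -47 + 8096/15615 = -725809/15615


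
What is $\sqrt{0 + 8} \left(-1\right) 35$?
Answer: $- 70 \sqrt{2} \approx -98.995$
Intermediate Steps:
$\sqrt{0 + 8} \left(-1\right) 35 = \sqrt{8} \left(-1\right) 35 = 2 \sqrt{2} \left(-1\right) 35 = - 2 \sqrt{2} \cdot 35 = - 70 \sqrt{2}$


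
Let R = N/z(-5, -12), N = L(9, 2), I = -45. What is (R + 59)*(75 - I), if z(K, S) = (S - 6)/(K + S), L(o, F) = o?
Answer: 8100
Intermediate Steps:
z(K, S) = (-6 + S)/(K + S)
N = 9
R = 17/2 (R = 9/(((-6 - 12)/(-5 - 12))) = 9/((-18/(-17))) = 9/((-1/17*(-18))) = 9/(18/17) = 9*(17/18) = 17/2 ≈ 8.5000)
(R + 59)*(75 - I) = (17/2 + 59)*(75 - 1*(-45)) = 135*(75 + 45)/2 = (135/2)*120 = 8100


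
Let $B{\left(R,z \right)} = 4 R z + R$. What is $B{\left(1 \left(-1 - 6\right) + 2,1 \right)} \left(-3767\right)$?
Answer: $94175$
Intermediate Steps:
$B{\left(R,z \right)} = R + 4 R z$ ($B{\left(R,z \right)} = 4 R z + R = R + 4 R z$)
$B{\left(1 \left(-1 - 6\right) + 2,1 \right)} \left(-3767\right) = \left(1 \left(-1 - 6\right) + 2\right) \left(1 + 4 \cdot 1\right) \left(-3767\right) = \left(1 \left(-1 - 6\right) + 2\right) \left(1 + 4\right) \left(-3767\right) = \left(1 \left(-7\right) + 2\right) 5 \left(-3767\right) = \left(-7 + 2\right) 5 \left(-3767\right) = \left(-5\right) 5 \left(-3767\right) = \left(-25\right) \left(-3767\right) = 94175$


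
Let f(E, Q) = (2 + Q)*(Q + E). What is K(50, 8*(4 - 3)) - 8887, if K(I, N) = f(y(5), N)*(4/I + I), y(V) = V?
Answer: -11883/5 ≈ -2376.6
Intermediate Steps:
f(E, Q) = (2 + Q)*(E + Q)
K(I, N) = (I + 4/I)*(10 + N² + 7*N) (K(I, N) = (N² + 2*5 + 2*N + 5*N)*(4/I + I) = (N² + 10 + 2*N + 5*N)*(I + 4/I) = (10 + N² + 7*N)*(I + 4/I) = (I + 4/I)*(10 + N² + 7*N))
K(50, 8*(4 - 3)) - 8887 = (4 + 50²)*(10 + (8*(4 - 3))² + 7*(8*(4 - 3)))/50 - 8887 = (4 + 2500)*(10 + (8*1)² + 7*(8*1))/50 - 8887 = (1/50)*2504*(10 + 8² + 7*8) - 8887 = (1/50)*2504*(10 + 64 + 56) - 8887 = (1/50)*2504*130 - 8887 = 32552/5 - 8887 = -11883/5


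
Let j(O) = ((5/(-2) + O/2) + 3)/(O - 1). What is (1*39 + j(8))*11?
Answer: 6105/14 ≈ 436.07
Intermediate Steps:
j(O) = (½ + O/2)/(-1 + O) (j(O) = ((5*(-½) + O*(½)) + 3)/(-1 + O) = ((-5/2 + O/2) + 3)/(-1 + O) = (½ + O/2)/(-1 + O))
(1*39 + j(8))*11 = (1*39 + (1 + 8)/(2*(-1 + 8)))*11 = (39 + (½)*9/7)*11 = (39 + (½)*(⅐)*9)*11 = (39 + 9/14)*11 = (555/14)*11 = 6105/14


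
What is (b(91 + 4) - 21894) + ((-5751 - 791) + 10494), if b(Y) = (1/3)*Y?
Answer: -53731/3 ≈ -17910.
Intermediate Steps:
b(Y) = Y/3 (b(Y) = (1*(⅓))*Y = Y/3)
(b(91 + 4) - 21894) + ((-5751 - 791) + 10494) = ((91 + 4)/3 - 21894) + ((-5751 - 791) + 10494) = ((⅓)*95 - 21894) + (-6542 + 10494) = (95/3 - 21894) + 3952 = -65587/3 + 3952 = -53731/3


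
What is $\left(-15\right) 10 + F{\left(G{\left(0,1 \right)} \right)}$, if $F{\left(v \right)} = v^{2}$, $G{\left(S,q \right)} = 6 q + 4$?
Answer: $-50$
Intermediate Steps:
$G{\left(S,q \right)} = 4 + 6 q$
$\left(-15\right) 10 + F{\left(G{\left(0,1 \right)} \right)} = \left(-15\right) 10 + \left(4 + 6 \cdot 1\right)^{2} = -150 + \left(4 + 6\right)^{2} = -150 + 10^{2} = -150 + 100 = -50$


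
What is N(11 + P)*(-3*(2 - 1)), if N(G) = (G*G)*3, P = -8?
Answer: -81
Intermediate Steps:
N(G) = 3*G² (N(G) = G²*3 = 3*G²)
N(11 + P)*(-3*(2 - 1)) = (3*(11 - 8)²)*(-3*(2 - 1)) = (3*3²)*(-3*1) = (3*9)*(-3) = 27*(-3) = -81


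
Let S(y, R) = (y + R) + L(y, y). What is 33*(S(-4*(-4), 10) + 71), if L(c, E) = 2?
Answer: 3267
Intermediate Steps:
S(y, R) = 2 + R + y (S(y, R) = (y + R) + 2 = (R + y) + 2 = 2 + R + y)
33*(S(-4*(-4), 10) + 71) = 33*((2 + 10 - 4*(-4)) + 71) = 33*((2 + 10 + 16) + 71) = 33*(28 + 71) = 33*99 = 3267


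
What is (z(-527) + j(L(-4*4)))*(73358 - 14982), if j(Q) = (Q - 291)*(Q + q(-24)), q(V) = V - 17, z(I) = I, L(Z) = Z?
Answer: 990757472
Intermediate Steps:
q(V) = -17 + V
j(Q) = (-291 + Q)*(-41 + Q) (j(Q) = (Q - 291)*(Q + (-17 - 24)) = (-291 + Q)*(Q - 41) = (-291 + Q)*(-41 + Q))
(z(-527) + j(L(-4*4)))*(73358 - 14982) = (-527 + (11931 + (-4*4)**2 - (-1328)*4))*(73358 - 14982) = (-527 + (11931 + (-16)**2 - 332*(-16)))*58376 = (-527 + (11931 + 256 + 5312))*58376 = (-527 + 17499)*58376 = 16972*58376 = 990757472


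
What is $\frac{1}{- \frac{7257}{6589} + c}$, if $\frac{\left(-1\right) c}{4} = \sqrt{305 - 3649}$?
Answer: $- \frac{47816373}{2322924597233} + \frac{694638736 i \sqrt{209}}{2322924597233} \approx -2.0585 \cdot 10^{-5} + 0.0043231 i$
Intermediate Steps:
$c = - 16 i \sqrt{209}$ ($c = - 4 \sqrt{305 - 3649} = - 4 \sqrt{-3344} = - 4 \cdot 4 i \sqrt{209} = - 16 i \sqrt{209} \approx - 231.31 i$)
$\frac{1}{- \frac{7257}{6589} + c} = \frac{1}{- \frac{7257}{6589} - 16 i \sqrt{209}}$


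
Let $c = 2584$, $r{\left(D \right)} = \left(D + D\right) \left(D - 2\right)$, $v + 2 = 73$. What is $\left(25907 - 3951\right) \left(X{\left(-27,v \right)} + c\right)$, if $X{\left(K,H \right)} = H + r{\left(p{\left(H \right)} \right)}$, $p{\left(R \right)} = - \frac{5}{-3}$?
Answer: $\frac{524419060}{9} \approx 5.8269 \cdot 10^{7}$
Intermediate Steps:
$v = 71$ ($v = -2 + 73 = 71$)
$p{\left(R \right)} = \frac{5}{3}$ ($p{\left(R \right)} = \left(-5\right) \left(- \frac{1}{3}\right) = \frac{5}{3}$)
$r{\left(D \right)} = 2 D \left(-2 + D\right)$
$X{\left(K,H \right)} = - \frac{10}{9} + H$ ($X{\left(K,H \right)} = H + 2 \cdot \frac{5}{3} \left(-2 + \frac{5}{3}\right) = H + 2 \cdot \frac{5}{3} \left(- \frac{1}{3}\right) = H - \frac{10}{9} = - \frac{10}{9} + H$)
$\left(25907 - 3951\right) \left(X{\left(-27,v \right)} + c\right) = \left(25907 - 3951\right) \left(\left(- \frac{10}{9} + 71\right) + 2584\right) = 21956 \left(\frac{629}{9} + 2584\right) = 21956 \cdot \frac{23885}{9} = \frac{524419060}{9}$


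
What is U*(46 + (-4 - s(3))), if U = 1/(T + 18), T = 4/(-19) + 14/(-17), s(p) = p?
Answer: 12597/5480 ≈ 2.2987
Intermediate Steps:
T = -334/323 (T = 4*(-1/19) + 14*(-1/17) = -4/19 - 14/17 = -334/323 ≈ -1.0341)
U = 323/5480 (U = 1/(-334/323 + 18) = 1/(5480/323) = 323/5480 ≈ 0.058942)
U*(46 + (-4 - s(3))) = 323*(46 + (-4 - 1*3))/5480 = 323*(46 + (-4 - 3))/5480 = 323*(46 - 7)/5480 = (323/5480)*39 = 12597/5480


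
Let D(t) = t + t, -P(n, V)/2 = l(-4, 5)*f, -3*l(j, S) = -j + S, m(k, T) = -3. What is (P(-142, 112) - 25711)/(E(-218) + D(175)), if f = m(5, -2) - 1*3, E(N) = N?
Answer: -25747/132 ≈ -195.05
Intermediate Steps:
l(j, S) = -S/3 + j/3 (l(j, S) = -(-j + S)/3 = -(S - j)/3 = -S/3 + j/3)
f = -6 (f = -3 - 1*3 = -3 - 3 = -6)
P(n, V) = -36 (P(n, V) = -2*(-⅓*5 + (⅓)*(-4))*(-6) = -2*(-5/3 - 4/3)*(-6) = -(-6)*(-6) = -2*18 = -36)
D(t) = 2*t
(P(-142, 112) - 25711)/(E(-218) + D(175)) = (-36 - 25711)/(-218 + 2*175) = -25747/(-218 + 350) = -25747/132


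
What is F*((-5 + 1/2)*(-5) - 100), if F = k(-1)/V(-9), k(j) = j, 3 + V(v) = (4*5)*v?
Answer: -155/366 ≈ -0.42350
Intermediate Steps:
V(v) = -3 + 20*v (V(v) = -3 + (4*5)*v = -3 + 20*v)
F = 1/183 (F = -1/(-3 + 20*(-9)) = -1/(-3 - 180) = -1/(-183) = -1*(-1/183) = 1/183 ≈ 0.0054645)
F*((-5 + 1/2)*(-5) - 100) = ((-5 + 1/2)*(-5) - 100)/183 = (-9/2*(-5) - 100)/183 = (45/2 - 100)/183 = (1/183)*(-155/2) = -155/366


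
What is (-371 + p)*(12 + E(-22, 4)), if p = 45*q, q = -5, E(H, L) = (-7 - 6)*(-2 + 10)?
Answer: 54832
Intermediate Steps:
E(H, L) = -104 (E(H, L) = -13*8 = -104)
p = -225 (p = 45*(-5) = -225)
(-371 + p)*(12 + E(-22, 4)) = (-371 - 225)*(12 - 104) = -596*(-92) = 54832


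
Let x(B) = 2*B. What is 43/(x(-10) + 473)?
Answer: 43/453 ≈ 0.094923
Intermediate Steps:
43/(x(-10) + 473) = 43/(2*(-10) + 473) = 43/(-20 + 473) = 43/453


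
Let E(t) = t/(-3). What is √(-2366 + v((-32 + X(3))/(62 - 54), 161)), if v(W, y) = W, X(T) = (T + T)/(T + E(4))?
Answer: I*√236955/10 ≈ 48.678*I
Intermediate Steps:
E(t) = -t/3 (E(t) = t*(-⅓) = -t/3)
X(T) = 2*T/(-4/3 + T) (X(T) = (T + T)/(T - ⅓*4) = (2*T)/(T - 4/3) = (2*T)/(-4/3 + T) = 2*T/(-4/3 + T))
√(-2366 + v((-32 + X(3))/(62 - 54), 161)) = √(-2366 + (-32 + 6*3/(-4 + 3*3))/(62 - 54)) = √(-2366 + (-32 + 6*3/(-4 + 9))/8) = √(-2366 + (-32 + 6*3/5)*(⅛)) = √(-2366 + (-32 + 6*3*(⅕))*(⅛)) = √(-2366 + (-32 + 18/5)*(⅛)) = √(-2366 - 142/5*⅛) = √(-2366 - 71/20) = √(-47391/20) = I*√236955/10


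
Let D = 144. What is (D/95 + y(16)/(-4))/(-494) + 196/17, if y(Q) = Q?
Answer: 4601146/398905 ≈ 11.534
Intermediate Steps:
(D/95 + y(16)/(-4))/(-494) + 196/17 = (144/95 + 16/(-4))/(-494) + 196/17 = (144*(1/95) + 16*(-¼))*(-1/494) + 196*(1/17) = (144/95 - 4)*(-1/494) + 196/17 = -236/95*(-1/494) + 196/17 = 118/23465 + 196/17 = 4601146/398905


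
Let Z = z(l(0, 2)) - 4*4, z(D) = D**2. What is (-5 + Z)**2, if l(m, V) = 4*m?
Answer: 441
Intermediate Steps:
Z = -16 (Z = (4*0)**2 - 4*4 = 0**2 - 16 = 0 - 16 = -16)
(-5 + Z)**2 = (-5 - 16)**2 = (-21)**2 = 441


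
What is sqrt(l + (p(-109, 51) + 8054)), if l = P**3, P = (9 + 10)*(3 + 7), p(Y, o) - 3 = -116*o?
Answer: 3*sqrt(762349) ≈ 2619.4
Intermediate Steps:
p(Y, o) = 3 - 116*o
P = 190 (P = 19*10 = 190)
l = 6859000 (l = 190**3 = 6859000)
sqrt(l + (p(-109, 51) + 8054)) = sqrt(6859000 + ((3 - 116*51) + 8054)) = sqrt(6859000 + ((3 - 5916) + 8054)) = sqrt(6859000 + (-5913 + 8054)) = sqrt(6859000 + 2141) = sqrt(6861141) = 3*sqrt(762349)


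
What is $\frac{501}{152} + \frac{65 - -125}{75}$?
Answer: $\frac{13291}{2280} \approx 5.8294$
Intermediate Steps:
$\frac{501}{152} + \frac{65 - -125}{75} = 501 \cdot \frac{1}{152} + \left(65 + 125\right) \frac{1}{75} = \frac{501}{152} + 190 \cdot \frac{1}{75} = \frac{501}{152} + \frac{38}{15} = \frac{13291}{2280}$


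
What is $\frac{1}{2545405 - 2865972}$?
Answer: $- \frac{1}{320567} \approx -3.1195 \cdot 10^{-6}$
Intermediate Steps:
$\frac{1}{2545405 - 2865972} = \frac{1}{-320567} = - \frac{1}{320567}$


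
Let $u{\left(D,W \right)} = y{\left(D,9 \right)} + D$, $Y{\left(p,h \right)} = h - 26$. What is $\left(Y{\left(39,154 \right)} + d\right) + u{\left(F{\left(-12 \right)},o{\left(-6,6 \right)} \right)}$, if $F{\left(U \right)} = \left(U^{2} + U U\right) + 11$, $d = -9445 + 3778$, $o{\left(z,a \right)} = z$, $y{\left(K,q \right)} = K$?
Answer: $-4941$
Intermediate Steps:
$d = -5667$
$Y{\left(p,h \right)} = -26 + h$ ($Y{\left(p,h \right)} = h - 26 = -26 + h$)
$F{\left(U \right)} = 11 + 2 U^{2}$ ($F{\left(U \right)} = \left(U^{2} + U^{2}\right) + 11 = 2 U^{2} + 11 = 11 + 2 U^{2}$)
$u{\left(D,W \right)} = 2 D$ ($u{\left(D,W \right)} = D + D = 2 D$)
$\left(Y{\left(39,154 \right)} + d\right) + u{\left(F{\left(-12 \right)},o{\left(-6,6 \right)} \right)} = \left(\left(-26 + 154\right) - 5667\right) + 2 \left(11 + 2 \left(-12\right)^{2}\right) = \left(128 - 5667\right) + 2 \left(11 + 2 \cdot 144\right) = -5539 + 2 \left(11 + 288\right) = -5539 + 2 \cdot 299 = -5539 + 598 = -4941$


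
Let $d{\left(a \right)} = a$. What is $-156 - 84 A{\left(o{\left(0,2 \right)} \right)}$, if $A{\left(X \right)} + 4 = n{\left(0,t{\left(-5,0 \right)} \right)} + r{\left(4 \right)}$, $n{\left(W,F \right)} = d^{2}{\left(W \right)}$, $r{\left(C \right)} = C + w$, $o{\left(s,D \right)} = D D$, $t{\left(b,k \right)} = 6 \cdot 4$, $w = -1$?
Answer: $-72$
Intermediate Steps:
$t{\left(b,k \right)} = 24$
$o{\left(s,D \right)} = D^{2}$
$r{\left(C \right)} = -1 + C$ ($r{\left(C \right)} = C - 1 = -1 + C$)
$n{\left(W,F \right)} = W^{2}$
$A{\left(X \right)} = -1$ ($A{\left(X \right)} = -4 + \left(0^{2} + \left(-1 + 4\right)\right) = -4 + \left(0 + 3\right) = -4 + 3 = -1$)
$-156 - 84 A{\left(o{\left(0,2 \right)} \right)} = -156 - -84 = -156 + 84 = -72$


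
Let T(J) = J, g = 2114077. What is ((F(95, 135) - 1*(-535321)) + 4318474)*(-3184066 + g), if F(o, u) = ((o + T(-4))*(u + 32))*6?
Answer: -5291070995253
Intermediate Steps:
F(o, u) = 6*(-4 + o)*(32 + u) (F(o, u) = ((o - 4)*(u + 32))*6 = ((-4 + o)*(32 + u))*6 = 6*(-4 + o)*(32 + u))
((F(95, 135) - 1*(-535321)) + 4318474)*(-3184066 + g) = (((-768 - 24*135 + 192*95 + 6*95*135) - 1*(-535321)) + 4318474)*(-3184066 + 2114077) = (((-768 - 3240 + 18240 + 76950) + 535321) + 4318474)*(-1069989) = ((91182 + 535321) + 4318474)*(-1069989) = (626503 + 4318474)*(-1069989) = 4944977*(-1069989) = -5291070995253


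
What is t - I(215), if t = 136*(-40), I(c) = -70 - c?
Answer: -5155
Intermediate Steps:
t = -5440
t - I(215) = -5440 - (-70 - 1*215) = -5440 - (-70 - 215) = -5440 - 1*(-285) = -5440 + 285 = -5155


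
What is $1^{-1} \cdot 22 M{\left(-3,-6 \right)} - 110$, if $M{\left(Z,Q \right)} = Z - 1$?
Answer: $-198$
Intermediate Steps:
$M{\left(Z,Q \right)} = -1 + Z$
$1^{-1} \cdot 22 M{\left(-3,-6 \right)} - 110 = 1^{-1} \cdot 22 \left(-1 - 3\right) - 110 = 1 \cdot 22 \left(-4\right) - 110 = 22 \left(-4\right) - 110 = -88 - 110 = -198$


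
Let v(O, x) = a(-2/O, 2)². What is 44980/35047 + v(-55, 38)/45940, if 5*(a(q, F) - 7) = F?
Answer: 51707509343/40251479500 ≈ 1.2846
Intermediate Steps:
a(q, F) = 7 + F/5
v(O, x) = 1369/25 (v(O, x) = (7 + (⅕)*2)² = (7 + ⅖)² = (37/5)² = 1369/25)
44980/35047 + v(-55, 38)/45940 = 44980/35047 + (1369/25)/45940 = 44980*(1/35047) + (1369/25)*(1/45940) = 44980/35047 + 1369/1148500 = 51707509343/40251479500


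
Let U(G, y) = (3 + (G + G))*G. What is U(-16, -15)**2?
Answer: 215296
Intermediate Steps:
U(G, y) = G*(3 + 2*G) (U(G, y) = (3 + 2*G)*G = G*(3 + 2*G))
U(-16, -15)**2 = (-16*(3 + 2*(-16)))**2 = (-16*(3 - 32))**2 = (-16*(-29))**2 = 464**2 = 215296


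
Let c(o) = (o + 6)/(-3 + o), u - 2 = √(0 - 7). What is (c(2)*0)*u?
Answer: 0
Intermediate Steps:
u = 2 + I*√7 (u = 2 + √(0 - 7) = 2 + √(-7) = 2 + I*√7 ≈ 2.0 + 2.6458*I)
c(o) = (6 + o)/(-3 + o)
(c(2)*0)*u = (((6 + 2)/(-3 + 2))*0)*(2 + I*√7) = ((8/(-1))*0)*(2 + I*√7) = (-1*8*0)*(2 + I*√7) = (-8*0)*(2 + I*√7) = 0*(2 + I*√7) = 0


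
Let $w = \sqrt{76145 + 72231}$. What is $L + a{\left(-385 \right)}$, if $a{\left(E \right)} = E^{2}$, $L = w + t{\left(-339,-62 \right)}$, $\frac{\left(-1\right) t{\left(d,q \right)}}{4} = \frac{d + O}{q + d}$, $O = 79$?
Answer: $\frac{59437185}{401} + 2 \sqrt{37094} \approx 1.4861 \cdot 10^{5}$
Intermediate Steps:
$t{\left(d,q \right)} = - \frac{4 \left(79 + d\right)}{d + q}$ ($t{\left(d,q \right)} = - 4 \frac{d + 79}{q + d} = - 4 \frac{79 + d}{d + q} = - \frac{4 \left(79 + d\right)}{d + q}$)
$w = 2 \sqrt{37094}$ ($w = \sqrt{148376} = 2 \sqrt{37094} \approx 385.2$)
$L = - \frac{1040}{401} + 2 \sqrt{37094}$ ($L = 2 \sqrt{37094} + \frac{4 \left(-79 - -339\right)}{-339 - 62} = 2 \sqrt{37094} + \frac{4 \left(-79 + 339\right)}{-401} = 2 \sqrt{37094} + 4 \left(- \frac{1}{401}\right) 260 = 2 \sqrt{37094} - \frac{1040}{401} = - \frac{1040}{401} + 2 \sqrt{37094} \approx 382.6$)
$L + a{\left(-385 \right)} = \left(- \frac{1040}{401} + 2 \sqrt{37094}\right) + \left(-385\right)^{2} = \left(- \frac{1040}{401} + 2 \sqrt{37094}\right) + 148225 = \frac{59437185}{401} + 2 \sqrt{37094}$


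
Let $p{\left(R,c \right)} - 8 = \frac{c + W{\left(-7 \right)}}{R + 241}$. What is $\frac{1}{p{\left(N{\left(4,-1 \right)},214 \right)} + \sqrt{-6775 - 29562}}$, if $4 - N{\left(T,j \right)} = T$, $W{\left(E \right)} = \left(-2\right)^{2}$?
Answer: $\frac{17834}{72934297} - \frac{58081 i \sqrt{36337}}{2115094613} \approx 0.00024452 - 0.0052345 i$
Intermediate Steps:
$W{\left(E \right)} = 4$
$N{\left(T,j \right)} = 4 - T$
$p{\left(R,c \right)} = 8 + \frac{4 + c}{241 + R}$ ($p{\left(R,c \right)} = 8 + \frac{c + 4}{R + 241} = 8 + \frac{4 + c}{241 + R}$)
$\frac{1}{p{\left(N{\left(4,-1 \right)},214 \right)} + \sqrt{-6775 - 29562}} = \frac{1}{\frac{1932 + 214 + 8 \left(4 - 4\right)}{241 + \left(4 - 4\right)} + \sqrt{-6775 - 29562}} = \frac{1}{\frac{1932 + 214 + 8 \left(4 - 4\right)}{241 + \left(4 - 4\right)} + \sqrt{-36337}} = \frac{1}{\frac{1932 + 214 + 8 \cdot 0}{241 + 0} + i \sqrt{36337}} = \frac{1}{\frac{1932 + 214 + 0}{241} + i \sqrt{36337}} = \frac{1}{\frac{1}{241} \cdot 2146 + i \sqrt{36337}} = \frac{1}{\frac{2146}{241} + i \sqrt{36337}}$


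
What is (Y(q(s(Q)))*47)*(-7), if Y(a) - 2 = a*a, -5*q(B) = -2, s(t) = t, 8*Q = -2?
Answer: -17766/25 ≈ -710.64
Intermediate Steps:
Q = -¼ (Q = (⅛)*(-2) = -¼ ≈ -0.25000)
q(B) = ⅖ (q(B) = -⅕*(-2) = ⅖)
Y(a) = 2 + a² (Y(a) = 2 + a*a = 2 + a²)
(Y(q(s(Q)))*47)*(-7) = ((2 + (⅖)²)*47)*(-7) = ((2 + 4/25)*47)*(-7) = ((54/25)*47)*(-7) = (2538/25)*(-7) = -17766/25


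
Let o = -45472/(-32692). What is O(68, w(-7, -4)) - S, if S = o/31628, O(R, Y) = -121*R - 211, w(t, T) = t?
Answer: -545361187771/64623911 ≈ -8439.0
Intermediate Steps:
o = 11368/8173 (o = -45472*(-1/32692) = 11368/8173 ≈ 1.3909)
O(R, Y) = -211 - 121*R
S = 2842/64623911 (S = (11368/8173)/31628 = (11368/8173)*(1/31628) = 2842/64623911 ≈ 4.3978e-5)
O(68, w(-7, -4)) - S = (-211 - 121*68) - 1*2842/64623911 = (-211 - 8228) - 2842/64623911 = -8439 - 2842/64623911 = -545361187771/64623911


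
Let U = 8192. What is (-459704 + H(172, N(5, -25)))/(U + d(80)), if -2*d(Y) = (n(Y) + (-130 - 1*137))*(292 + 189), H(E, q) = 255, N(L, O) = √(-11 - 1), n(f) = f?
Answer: -918898/106331 ≈ -8.6419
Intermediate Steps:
N(L, O) = 2*I*√3 (N(L, O) = √(-12) = 2*I*√3)
d(Y) = 128427/2 - 481*Y/2 (d(Y) = -(Y + (-130 - 1*137))*(292 + 189)/2 = -(Y + (-130 - 137))*481/2 = -(Y - 267)*481/2 = -(-267 + Y)*481/2 = -(-128427 + 481*Y)/2 = 128427/2 - 481*Y/2)
(-459704 + H(172, N(5, -25)))/(U + d(80)) = (-459704 + 255)/(8192 + (128427/2 - 481/2*80)) = -459449/(8192 + (128427/2 - 19240)) = -459449/(8192 + 89947/2) = -459449/106331/2 = -459449*2/106331 = -918898/106331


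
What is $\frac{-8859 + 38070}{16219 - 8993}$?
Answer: $\frac{29211}{7226} \approx 4.0425$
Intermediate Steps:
$\frac{-8859 + 38070}{16219 - 8993} = \frac{29211}{7226}$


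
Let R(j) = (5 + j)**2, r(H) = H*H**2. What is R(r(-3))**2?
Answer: 234256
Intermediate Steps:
r(H) = H**3
R(r(-3))**2 = ((5 + (-3)**3)**2)**2 = ((5 - 27)**2)**2 = ((-22)**2)**2 = 484**2 = 234256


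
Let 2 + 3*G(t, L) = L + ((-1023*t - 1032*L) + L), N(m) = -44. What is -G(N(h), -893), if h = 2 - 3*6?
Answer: -321600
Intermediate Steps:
h = -16 (h = 2 - 18 = -16)
G(t, L) = -2/3 - 341*t - 1030*L/3 (G(t, L) = -2/3 + (L + ((-1023*t - 1032*L) + L))/3 = -2/3 + (L + ((-1032*L - 1023*t) + L))/3 = -2/3 + (L + (-1031*L - 1023*t))/3 = -2/3 + (-1030*L - 1023*t)/3 = -2/3 + (-341*t - 1030*L/3) = -2/3 - 341*t - 1030*L/3)
-G(N(h), -893) = -(-2/3 - 341*(-44) - 1030/3*(-893)) = -(-2/3 + 15004 + 919790/3) = -1*321600 = -321600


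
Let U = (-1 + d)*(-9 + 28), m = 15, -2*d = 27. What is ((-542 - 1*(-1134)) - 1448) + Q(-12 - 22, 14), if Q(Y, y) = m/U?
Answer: -471686/551 ≈ -856.05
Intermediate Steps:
d = -27/2 (d = -½*27 = -27/2 ≈ -13.500)
U = -551/2 (U = (-1 - 27/2)*(-9 + 28) = -29/2*19 = -551/2 ≈ -275.50)
Q(Y, y) = -30/551 (Q(Y, y) = 15/(-551/2) = 15*(-2/551) = -30/551)
((-542 - 1*(-1134)) - 1448) + Q(-12 - 22, 14) = ((-542 - 1*(-1134)) - 1448) - 30/551 = ((-542 + 1134) - 1448) - 30/551 = (592 - 1448) - 30/551 = -856 - 30/551 = -471686/551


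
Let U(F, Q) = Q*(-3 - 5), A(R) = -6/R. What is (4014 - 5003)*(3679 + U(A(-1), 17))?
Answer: -3504027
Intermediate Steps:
U(F, Q) = -8*Q (U(F, Q) = Q*(-8) = -8*Q)
(4014 - 5003)*(3679 + U(A(-1), 17)) = (4014 - 5003)*(3679 - 8*17) = -989*(3679 - 136) = -989*3543 = -3504027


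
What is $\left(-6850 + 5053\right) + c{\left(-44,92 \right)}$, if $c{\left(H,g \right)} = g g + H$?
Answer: $6623$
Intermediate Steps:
$c{\left(H,g \right)} = H + g^{2}$ ($c{\left(H,g \right)} = g^{2} + H = H + g^{2}$)
$\left(-6850 + 5053\right) + c{\left(-44,92 \right)} = \left(-6850 + 5053\right) - \left(44 - 92^{2}\right) = -1797 + \left(-44 + 8464\right) = -1797 + 8420 = 6623$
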